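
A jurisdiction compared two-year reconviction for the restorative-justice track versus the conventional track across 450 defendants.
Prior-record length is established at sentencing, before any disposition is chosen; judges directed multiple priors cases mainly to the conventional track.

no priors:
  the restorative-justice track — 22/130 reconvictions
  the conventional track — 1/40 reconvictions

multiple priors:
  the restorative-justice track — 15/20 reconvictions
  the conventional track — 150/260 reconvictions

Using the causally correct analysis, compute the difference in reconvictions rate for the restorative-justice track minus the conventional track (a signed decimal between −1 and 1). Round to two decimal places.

+0.16

Nothing the disposition does changes prior-record length; the imbalance is an allocation artefact. With prior-record length also predicting the outcome, the pooled figure is confounded, and the within-stratum comparison is the causal one.
Adjusting over the population distribution of prior-record length: 0.378·(0.169−0.025) + 0.622·(0.750−0.577) = +0.162.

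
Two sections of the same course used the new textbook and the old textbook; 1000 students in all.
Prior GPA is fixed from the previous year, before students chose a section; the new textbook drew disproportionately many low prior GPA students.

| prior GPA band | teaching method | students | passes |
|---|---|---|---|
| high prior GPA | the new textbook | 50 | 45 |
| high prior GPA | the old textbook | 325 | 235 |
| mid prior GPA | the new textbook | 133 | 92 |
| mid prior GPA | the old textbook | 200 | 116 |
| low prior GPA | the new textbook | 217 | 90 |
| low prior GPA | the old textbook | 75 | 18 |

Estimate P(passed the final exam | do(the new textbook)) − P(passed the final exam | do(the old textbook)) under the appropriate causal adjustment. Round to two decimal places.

Prior GPA band satisfies the back-door criterion: it is not a descendant of the teaching method, and it blocks the spurious path from teaching method to outcome. Adjusting for it (i.e., using the within-prior GPA band rates) gives the causal effect.
Adjusting over the population distribution of prior GPA band: 0.375·(0.900−0.723) + 0.333·(0.692−0.580) + 0.292·(0.415−0.240) = +0.155.

+0.15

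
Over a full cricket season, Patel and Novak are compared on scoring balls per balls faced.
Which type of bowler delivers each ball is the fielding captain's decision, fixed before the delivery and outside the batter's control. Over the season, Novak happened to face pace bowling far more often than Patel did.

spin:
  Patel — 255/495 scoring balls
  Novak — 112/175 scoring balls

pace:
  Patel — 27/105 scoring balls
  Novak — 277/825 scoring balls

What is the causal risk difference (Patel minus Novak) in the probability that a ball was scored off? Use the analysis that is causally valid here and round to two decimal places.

Novak is higher inside every bowling type stratum but Patel is higher in aggregate. Whether to stratify depends on how bowling type relates to the player.
Bowling type satisfies the back-door criterion: it is not a descendant of the player, and it blocks the spurious path from player to outcome. Adjusting for it (i.e., using the within-bowling type rates) gives the causal effect.
Adjusting over the population distribution of bowling type: 0.419·(0.515−0.640) + 0.581·(0.257−0.336) = -0.098.

-0.10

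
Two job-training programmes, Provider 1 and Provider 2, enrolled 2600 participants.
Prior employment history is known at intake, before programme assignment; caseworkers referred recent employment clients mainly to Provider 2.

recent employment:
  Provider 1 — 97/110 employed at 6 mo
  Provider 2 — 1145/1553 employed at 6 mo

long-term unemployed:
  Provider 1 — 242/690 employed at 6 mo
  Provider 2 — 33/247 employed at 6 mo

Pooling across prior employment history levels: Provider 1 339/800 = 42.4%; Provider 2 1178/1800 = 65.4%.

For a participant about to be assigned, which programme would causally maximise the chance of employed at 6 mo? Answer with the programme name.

Provider 1

Nothing the programme does changes prior employment history; the imbalance is an allocation artefact. With prior employment history also predicting the outcome, the pooled figure is confounded, and the within-stratum comparison is the causal one.
Within each level — recent employment: 88.2% vs 73.7%; long-term unemployed: 35.1% vs 13.4% — Provider 1 is higher every time.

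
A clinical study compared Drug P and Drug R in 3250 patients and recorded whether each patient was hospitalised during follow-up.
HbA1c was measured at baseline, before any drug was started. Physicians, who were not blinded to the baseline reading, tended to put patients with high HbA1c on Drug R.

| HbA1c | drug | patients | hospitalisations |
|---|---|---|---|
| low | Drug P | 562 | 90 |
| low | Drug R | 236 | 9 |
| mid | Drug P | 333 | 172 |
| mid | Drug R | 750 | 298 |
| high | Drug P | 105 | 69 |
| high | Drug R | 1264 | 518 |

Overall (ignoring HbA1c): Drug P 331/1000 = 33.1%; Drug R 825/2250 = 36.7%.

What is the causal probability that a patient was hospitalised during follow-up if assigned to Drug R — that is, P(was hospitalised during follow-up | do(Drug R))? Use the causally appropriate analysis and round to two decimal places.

0.31

The HbA1c-specific comparison favours Drug R throughout, but the pooled figures favour Drug P. The question is whether to condition on HbA1c.
Since HbA1c is a pre-existing factor (not a product of the drug) and it affects the outcome on its own, it is a confounder. The stratified rates, not the pooled rate, identify the causal effect.
Standardising Drug R to the population HbA1c mix: 0.246·9/236 + 0.333·298/750 + 0.421·518/1264 = 0.314.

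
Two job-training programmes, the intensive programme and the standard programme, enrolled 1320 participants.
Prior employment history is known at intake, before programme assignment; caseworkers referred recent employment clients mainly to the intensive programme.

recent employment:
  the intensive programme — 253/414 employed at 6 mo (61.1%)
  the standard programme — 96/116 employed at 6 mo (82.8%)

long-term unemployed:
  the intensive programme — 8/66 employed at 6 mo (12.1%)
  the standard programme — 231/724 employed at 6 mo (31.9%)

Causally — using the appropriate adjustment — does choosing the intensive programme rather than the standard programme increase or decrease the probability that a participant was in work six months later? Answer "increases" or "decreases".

The prior employment history-specific comparison favours the standard programme throughout, but the pooled figures favour the intensive programme. The question is whether to condition on prior employment history.
Prior employment history differs across programmes for reasons unrelated to any effect of the programme itself, and it separately predicts the outcome — a classic confounder. We must compare within prior employment history levels.
Within each level — recent employment: 61.1% vs 82.8%; long-term unemployed: 12.1% vs 31.9% — the standard programme is higher every time.

decreases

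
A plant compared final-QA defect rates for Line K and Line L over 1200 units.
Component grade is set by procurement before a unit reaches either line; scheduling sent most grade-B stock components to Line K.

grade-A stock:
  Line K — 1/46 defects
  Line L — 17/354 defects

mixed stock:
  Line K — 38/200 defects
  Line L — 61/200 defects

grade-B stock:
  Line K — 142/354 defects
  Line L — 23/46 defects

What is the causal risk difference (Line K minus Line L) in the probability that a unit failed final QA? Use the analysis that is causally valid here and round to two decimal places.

-0.08

The stratified and pooled comparisons disagree (Line K wins within each component grade; Line L wins overall), so the answer turns on the causal role of component grade.
Nothing the line does changes component grade; the imbalance is an allocation artefact. With component grade also predicting the outcome, the pooled figure is confounded, and the within-stratum comparison is the causal one.
Adjusting over the population distribution of component grade: 0.333·(0.022−0.048) + 0.333·(0.190−0.305) + 0.333·(0.401−0.500) = -0.080.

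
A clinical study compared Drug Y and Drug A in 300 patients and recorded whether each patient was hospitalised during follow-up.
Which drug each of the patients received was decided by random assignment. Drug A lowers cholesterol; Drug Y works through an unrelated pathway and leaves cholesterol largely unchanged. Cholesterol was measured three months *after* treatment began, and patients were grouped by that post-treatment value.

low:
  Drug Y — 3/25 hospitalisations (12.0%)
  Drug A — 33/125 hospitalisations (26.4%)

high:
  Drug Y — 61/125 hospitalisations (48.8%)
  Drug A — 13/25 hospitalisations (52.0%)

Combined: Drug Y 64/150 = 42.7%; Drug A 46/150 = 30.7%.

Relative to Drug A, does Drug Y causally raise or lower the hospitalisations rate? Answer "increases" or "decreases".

The distribution of cholesterol is itself part of what the drug does — it is an intermediate outcome. Holding it fixed would remove that part of the effect; the total effect is the pooled difference.
Pooled: Drug Y 42.7% vs Drug A 30.7%; Drug A is lower overall.

increases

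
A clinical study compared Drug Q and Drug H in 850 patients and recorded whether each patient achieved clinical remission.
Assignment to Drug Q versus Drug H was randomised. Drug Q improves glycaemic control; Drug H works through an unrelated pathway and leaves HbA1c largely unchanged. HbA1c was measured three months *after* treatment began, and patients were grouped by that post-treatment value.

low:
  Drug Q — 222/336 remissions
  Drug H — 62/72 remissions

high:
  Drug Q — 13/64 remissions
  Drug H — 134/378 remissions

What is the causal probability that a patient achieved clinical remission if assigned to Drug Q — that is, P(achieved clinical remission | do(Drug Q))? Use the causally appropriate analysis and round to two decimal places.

0.59

HbA1c is recorded after the drug and is itself shifted by it — it sits on the causal path from drug to outcome. Conditioning on a mediator would strip out part of the effect we want; the pooled comparison gives the total causal effect.
So P(outcome | do(Drug Q)) is just the pooled rate for Drug Q: 235/400 = 0.588.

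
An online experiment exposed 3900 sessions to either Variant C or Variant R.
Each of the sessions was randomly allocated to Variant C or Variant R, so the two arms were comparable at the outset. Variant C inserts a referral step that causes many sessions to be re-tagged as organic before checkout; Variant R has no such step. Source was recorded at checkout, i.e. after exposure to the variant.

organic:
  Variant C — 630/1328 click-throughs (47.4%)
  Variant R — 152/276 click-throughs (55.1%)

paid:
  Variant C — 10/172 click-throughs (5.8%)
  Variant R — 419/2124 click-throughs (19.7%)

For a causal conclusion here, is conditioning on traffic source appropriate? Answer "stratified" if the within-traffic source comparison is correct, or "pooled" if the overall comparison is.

pooled

Because the variant influences traffic source, traffic source is a post-treatment mediator, not a confounder. Stratifying on it would bias the estimate; the causal effect is the crude pooled difference.
Pooled: Variant C 42.7% vs Variant R 23.8%; Variant C is higher overall.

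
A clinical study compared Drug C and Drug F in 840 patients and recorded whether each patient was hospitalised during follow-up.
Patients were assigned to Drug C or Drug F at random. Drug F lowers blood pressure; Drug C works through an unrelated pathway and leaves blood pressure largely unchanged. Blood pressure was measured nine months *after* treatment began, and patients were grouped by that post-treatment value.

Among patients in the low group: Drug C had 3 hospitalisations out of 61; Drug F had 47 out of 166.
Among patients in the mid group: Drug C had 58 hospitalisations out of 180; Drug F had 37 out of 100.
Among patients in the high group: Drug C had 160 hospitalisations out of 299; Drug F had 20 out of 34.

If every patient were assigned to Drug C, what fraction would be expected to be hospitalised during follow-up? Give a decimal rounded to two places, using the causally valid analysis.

Because the drug influences blood pressure, blood pressure is a post-treatment mediator, not a confounder. Stratifying on it would bias the estimate; the causal effect is the crude pooled difference.
So P(outcome | do(Drug C)) is just the pooled rate for Drug C: 221/540 = 0.409.

0.41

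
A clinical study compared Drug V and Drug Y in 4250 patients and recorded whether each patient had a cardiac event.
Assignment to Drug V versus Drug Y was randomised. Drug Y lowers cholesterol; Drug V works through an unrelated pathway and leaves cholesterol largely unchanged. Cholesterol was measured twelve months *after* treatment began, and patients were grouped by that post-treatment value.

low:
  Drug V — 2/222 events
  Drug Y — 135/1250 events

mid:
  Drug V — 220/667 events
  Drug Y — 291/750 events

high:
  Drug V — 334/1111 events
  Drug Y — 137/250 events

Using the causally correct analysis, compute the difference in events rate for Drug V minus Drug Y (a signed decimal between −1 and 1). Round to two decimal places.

+0.03

Cholesterol lies on the pathway drug → cholesterol → outcome, so adjusting for it blocks the indirect effect. For the total causal effect of drug, use the unadjusted pooled rates.
The causal difference is the pooled difference: 0.278 − 0.250 = +0.028.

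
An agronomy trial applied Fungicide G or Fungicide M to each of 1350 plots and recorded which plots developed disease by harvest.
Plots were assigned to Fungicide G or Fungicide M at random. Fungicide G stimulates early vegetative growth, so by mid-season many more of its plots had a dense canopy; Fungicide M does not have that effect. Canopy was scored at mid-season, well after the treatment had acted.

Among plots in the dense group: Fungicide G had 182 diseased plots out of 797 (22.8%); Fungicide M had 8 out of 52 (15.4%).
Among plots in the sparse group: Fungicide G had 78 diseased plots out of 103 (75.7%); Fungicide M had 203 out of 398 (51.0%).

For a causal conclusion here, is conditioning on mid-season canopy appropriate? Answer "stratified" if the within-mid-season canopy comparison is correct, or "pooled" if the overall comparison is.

pooled

Mid-season canopy lies on the pathway fungicide → mid-season canopy → outcome, so adjusting for it blocks the indirect effect. For the total causal effect of fungicide, use the unadjusted pooled rates.
Pooled: Fungicide G 28.9% vs Fungicide M 46.9%; Fungicide G is lower overall.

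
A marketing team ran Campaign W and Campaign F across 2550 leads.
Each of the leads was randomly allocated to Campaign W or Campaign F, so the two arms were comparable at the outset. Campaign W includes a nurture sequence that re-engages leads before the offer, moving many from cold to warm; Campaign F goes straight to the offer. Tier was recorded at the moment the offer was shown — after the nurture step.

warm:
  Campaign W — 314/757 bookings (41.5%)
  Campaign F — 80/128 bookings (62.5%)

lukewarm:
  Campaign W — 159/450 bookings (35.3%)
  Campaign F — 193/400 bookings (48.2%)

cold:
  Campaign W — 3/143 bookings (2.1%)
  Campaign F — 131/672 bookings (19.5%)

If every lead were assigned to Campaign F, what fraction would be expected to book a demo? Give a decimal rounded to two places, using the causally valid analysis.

0.34

The distribution of engagement tier is itself part of what the campaign does — it is an intermediate outcome. Holding it fixed would remove that part of the effect; the total effect is the pooled difference.
So P(outcome | do(Campaign F)) is just the pooled rate for Campaign F: 404/1200 = 0.337.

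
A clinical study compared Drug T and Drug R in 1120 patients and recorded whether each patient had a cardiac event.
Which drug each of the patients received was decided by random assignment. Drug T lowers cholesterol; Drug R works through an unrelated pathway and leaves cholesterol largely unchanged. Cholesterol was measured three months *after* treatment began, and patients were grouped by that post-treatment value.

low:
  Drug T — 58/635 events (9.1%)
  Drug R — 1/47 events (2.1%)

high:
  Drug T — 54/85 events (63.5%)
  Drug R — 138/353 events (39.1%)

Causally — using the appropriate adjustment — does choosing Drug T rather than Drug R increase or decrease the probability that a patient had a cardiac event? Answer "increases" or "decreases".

decreases

The distribution of cholesterol is itself part of what the drug does — it is an intermediate outcome. Holding it fixed would remove that part of the effect; the total effect is the pooled difference.
Pooled: Drug T 15.6% vs Drug R 34.8%; Drug T is lower overall.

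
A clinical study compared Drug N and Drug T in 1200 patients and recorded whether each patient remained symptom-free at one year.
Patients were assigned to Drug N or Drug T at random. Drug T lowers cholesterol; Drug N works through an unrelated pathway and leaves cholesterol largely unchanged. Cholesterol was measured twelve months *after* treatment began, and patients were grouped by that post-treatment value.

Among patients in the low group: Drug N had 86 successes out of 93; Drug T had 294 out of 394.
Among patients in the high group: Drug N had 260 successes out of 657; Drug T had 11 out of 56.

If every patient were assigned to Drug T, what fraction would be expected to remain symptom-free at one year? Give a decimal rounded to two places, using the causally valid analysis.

The stratified and pooled comparisons disagree (Drug N wins within each cholesterol; Drug T wins overall), so the answer turns on the causal role of cholesterol.
Cholesterol is recorded after the drug and is itself shifted by it — it sits on the causal path from drug to outcome. Conditioning on a mediator would strip out part of the effect we want; the pooled comparison gives the total causal effect.
So P(outcome | do(Drug T)) is just the pooled rate for Drug T: 305/450 = 0.678.

0.68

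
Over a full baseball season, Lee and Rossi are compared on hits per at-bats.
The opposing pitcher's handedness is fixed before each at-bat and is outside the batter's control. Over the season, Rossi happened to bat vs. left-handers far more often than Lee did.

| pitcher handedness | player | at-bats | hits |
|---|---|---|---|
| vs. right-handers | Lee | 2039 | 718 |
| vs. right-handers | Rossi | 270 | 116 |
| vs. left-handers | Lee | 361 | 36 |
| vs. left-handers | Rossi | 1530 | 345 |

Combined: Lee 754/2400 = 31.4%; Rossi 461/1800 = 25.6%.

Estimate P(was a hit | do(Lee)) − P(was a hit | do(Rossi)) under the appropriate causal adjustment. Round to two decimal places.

Rossi is higher inside every pitcher handedness stratum but Lee is higher in aggregate. Whether to stratify depends on how pitcher handedness relates to the player.
The imbalance in pitcher handedness arose from how at-bats were allocated, not from anything the player did; and pitcher handedness independently affects the outcome. The pooled gap is confounded — condition on pitcher handedness.
Adjusting over the population distribution of pitcher handedness: 0.550·(0.352−0.430) + 0.450·(0.100−0.225) = -0.099.

-0.10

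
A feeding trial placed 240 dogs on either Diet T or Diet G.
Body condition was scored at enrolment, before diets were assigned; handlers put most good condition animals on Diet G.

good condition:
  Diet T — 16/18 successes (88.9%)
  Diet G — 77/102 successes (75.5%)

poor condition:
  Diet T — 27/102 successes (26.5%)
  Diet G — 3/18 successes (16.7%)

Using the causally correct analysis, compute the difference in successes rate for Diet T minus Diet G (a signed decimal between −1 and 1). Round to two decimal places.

Since starting body condition is a pre-existing factor (not a product of the diet) and it affects the outcome on its own, it is a confounder. The stratified rates, not the pooled rate, identify the causal effect.
Adjusting over the population distribution of starting body condition: 0.500·(0.889−0.755) + 0.500·(0.265−0.167) = +0.116.

+0.12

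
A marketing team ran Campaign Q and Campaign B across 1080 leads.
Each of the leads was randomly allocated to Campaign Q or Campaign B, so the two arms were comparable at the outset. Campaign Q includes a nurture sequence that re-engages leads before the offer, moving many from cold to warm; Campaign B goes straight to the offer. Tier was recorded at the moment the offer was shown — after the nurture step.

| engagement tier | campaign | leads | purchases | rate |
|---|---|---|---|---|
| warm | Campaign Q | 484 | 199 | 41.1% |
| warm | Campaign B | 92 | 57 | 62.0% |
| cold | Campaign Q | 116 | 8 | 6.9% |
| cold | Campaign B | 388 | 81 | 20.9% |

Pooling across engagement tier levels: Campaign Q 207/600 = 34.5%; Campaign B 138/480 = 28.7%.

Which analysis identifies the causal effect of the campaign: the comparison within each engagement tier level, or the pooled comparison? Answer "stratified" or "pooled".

pooled

The engagement tier-specific comparison favours Campaign B throughout, but the pooled figures favour Campaign Q. The question is whether to condition on engagement tier.
Engagement tier here is a post-treatment variable shaped by the campaign; conditioning on it would introduce bias rather than remove it. The overall comparison is the causal one.
Pooled: Campaign Q 34.5% vs Campaign B 28.7%; Campaign Q is higher overall.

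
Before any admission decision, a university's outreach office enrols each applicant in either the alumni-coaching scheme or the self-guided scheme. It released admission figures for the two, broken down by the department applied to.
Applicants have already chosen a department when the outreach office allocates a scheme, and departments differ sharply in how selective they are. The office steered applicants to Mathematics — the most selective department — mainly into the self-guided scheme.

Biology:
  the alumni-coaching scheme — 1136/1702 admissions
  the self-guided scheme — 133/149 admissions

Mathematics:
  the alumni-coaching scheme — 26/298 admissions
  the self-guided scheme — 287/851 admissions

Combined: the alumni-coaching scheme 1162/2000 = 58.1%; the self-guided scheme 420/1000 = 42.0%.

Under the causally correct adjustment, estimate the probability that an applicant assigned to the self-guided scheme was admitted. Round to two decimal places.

0.68

the self-guided scheme is higher inside every department stratum but the alumni-coaching scheme is higher in aggregate. Whether to stratify depends on how department relates to the outreach scheme.
Department differs across outreach schemes for reasons unrelated to any effect of the outreach scheme itself, and it separately predicts the outcome — a classic confounder. We must compare within department levels.
Standardising the self-guided scheme to the population department mix: 0.617·133/149 + 0.383·287/851 = 0.680.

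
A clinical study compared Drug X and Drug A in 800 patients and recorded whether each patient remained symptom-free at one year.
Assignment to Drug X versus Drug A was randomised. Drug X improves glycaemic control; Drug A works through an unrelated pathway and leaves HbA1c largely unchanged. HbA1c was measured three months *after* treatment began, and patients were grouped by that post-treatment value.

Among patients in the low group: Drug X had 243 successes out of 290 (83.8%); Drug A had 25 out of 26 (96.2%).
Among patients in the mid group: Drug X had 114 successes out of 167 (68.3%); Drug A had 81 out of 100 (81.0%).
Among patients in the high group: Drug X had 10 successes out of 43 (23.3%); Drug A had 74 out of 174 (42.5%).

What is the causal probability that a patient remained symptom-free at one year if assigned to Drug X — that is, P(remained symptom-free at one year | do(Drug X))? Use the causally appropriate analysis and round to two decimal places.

0.73

Within every HbA1c level Drug A has the higher rate, yet pooled Drug X does — Simpson's reversal.
HbA1c is recorded after the drug and is itself shifted by it — it sits on the causal path from drug to outcome. Conditioning on a mediator would strip out part of the effect we want; the pooled comparison gives the total causal effect.
So P(outcome | do(Drug X)) is just the pooled rate for Drug X: 367/500 = 0.734.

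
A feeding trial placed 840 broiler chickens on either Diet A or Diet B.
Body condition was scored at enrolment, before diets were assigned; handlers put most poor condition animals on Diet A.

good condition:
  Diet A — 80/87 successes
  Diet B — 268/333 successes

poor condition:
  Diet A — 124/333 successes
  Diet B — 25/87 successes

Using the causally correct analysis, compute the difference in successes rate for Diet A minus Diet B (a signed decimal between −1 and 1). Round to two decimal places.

The stratified and pooled comparisons disagree (Diet A wins within each starting body condition; Diet B wins overall), so the answer turns on the causal role of starting body condition.
Here starting body condition is a common cause — it drives both which diet a case falls under and the outcome. The crude comparison mixes populations; the stratum-specific rates are the causally relevant ones.
Adjusting over the population distribution of starting body condition: 0.500·(0.920−0.805) + 0.500·(0.372−0.287) = +0.100.

+0.10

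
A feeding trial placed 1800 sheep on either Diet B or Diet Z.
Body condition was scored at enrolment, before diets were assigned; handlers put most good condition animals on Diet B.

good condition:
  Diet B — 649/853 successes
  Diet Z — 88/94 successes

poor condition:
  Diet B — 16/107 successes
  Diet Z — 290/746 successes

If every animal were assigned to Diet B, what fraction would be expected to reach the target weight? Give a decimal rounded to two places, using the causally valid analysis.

0.47

Starting body condition satisfies the back-door criterion: it is not a descendant of the diet, and it blocks the spurious path from diet to outcome. Adjusting for it (i.e., using the within-starting body condition rates) gives the causal effect.
Standardising Diet B to the population starting body condition mix: 0.526·649/853 + 0.474·16/107 = 0.471.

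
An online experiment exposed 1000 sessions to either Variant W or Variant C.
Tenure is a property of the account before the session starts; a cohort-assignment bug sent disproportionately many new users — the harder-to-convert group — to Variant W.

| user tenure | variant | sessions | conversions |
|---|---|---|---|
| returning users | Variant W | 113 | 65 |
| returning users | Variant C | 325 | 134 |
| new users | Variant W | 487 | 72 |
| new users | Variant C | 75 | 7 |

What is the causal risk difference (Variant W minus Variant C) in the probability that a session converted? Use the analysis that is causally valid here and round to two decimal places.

+0.10

The stratified and pooled comparisons disagree (Variant W wins within each user tenure; Variant C wins overall), so the answer turns on the causal role of user tenure.
User tenure satisfies the back-door criterion: it is not a descendant of the variant, and it blocks the spurious path from variant to outcome. Adjusting for it (i.e., using the within-user tenure rates) gives the causal effect.
Adjusting over the population distribution of user tenure: 0.438·(0.575−0.412) + 0.562·(0.148−0.093) = +0.102.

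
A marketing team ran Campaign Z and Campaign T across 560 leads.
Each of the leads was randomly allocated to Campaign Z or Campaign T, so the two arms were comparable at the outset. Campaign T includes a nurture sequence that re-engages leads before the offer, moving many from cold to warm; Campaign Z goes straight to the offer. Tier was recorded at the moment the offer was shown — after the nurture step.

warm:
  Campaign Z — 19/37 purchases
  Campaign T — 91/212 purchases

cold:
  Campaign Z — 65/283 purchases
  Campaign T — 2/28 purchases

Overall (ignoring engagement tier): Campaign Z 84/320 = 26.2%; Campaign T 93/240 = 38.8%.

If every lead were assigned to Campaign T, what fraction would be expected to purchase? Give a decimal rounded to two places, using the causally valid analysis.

Engagement tier is recorded after the campaign and is itself shifted by it — it sits on the causal path from campaign to outcome. Conditioning on a mediator would strip out part of the effect we want; the pooled comparison gives the total causal effect.
So P(outcome | do(Campaign T)) is just the pooled rate for Campaign T: 93/240 = 0.388.

0.39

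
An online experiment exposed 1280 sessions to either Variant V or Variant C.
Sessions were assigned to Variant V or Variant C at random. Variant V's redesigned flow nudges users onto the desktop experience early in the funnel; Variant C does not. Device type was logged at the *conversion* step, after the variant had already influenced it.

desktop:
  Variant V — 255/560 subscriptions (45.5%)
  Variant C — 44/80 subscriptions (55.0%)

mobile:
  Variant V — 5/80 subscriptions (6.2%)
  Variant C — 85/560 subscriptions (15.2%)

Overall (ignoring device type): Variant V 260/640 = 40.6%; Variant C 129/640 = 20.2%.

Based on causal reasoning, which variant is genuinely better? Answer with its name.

Device type lies on the pathway variant → device type → outcome, so adjusting for it blocks the indirect effect. For the total causal effect of variant, use the unadjusted pooled rates.
Pooled: Variant V 40.6% vs Variant C 20.2%; Variant V is higher overall.

Variant V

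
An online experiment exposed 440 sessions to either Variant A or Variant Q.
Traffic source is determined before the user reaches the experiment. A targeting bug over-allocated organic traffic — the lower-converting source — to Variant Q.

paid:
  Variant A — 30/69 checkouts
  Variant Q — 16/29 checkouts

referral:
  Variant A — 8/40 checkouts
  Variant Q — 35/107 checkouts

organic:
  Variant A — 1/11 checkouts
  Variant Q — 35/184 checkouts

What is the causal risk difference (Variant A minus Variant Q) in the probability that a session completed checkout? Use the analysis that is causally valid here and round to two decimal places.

The stratified and pooled comparisons disagree (Variant Q wins within each traffic source; Variant A wins overall), so the answer turns on the causal role of traffic source.
Traffic source is set before the variant has any effect — it is not caused by the variant — and it independently drives the outcome. That makes it a confounder, so the causal comparison is within traffic source levels.
Adjusting over the population distribution of traffic source: 0.223·(0.435−0.552) + 0.334·(0.200−0.327) + 0.443·(0.091−0.190) = -0.113.

-0.11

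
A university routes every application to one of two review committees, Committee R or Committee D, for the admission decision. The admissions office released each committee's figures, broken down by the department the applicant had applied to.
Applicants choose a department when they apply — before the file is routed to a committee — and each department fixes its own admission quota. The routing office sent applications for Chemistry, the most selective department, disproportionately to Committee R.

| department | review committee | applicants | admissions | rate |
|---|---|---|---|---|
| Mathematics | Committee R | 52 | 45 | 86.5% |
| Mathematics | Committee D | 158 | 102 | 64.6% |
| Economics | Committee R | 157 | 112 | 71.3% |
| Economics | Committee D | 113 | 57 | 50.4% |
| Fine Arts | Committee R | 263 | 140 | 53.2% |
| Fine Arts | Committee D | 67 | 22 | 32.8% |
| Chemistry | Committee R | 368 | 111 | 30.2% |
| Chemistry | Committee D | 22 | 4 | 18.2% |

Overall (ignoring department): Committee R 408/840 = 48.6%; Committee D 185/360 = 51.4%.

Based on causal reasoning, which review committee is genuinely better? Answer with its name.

Committee R

Since department is a pre-existing factor (not a product of the review committee) and it affects the outcome on its own, it is a confounder. The stratified rates, not the pooled rate, identify the causal effect.
Within each level — Mathematics: 86.5% vs 64.6%; Economics: 71.3% vs 50.4%; Fine Arts: 53.2% vs 32.8%; Chemistry: 30.2% vs 18.2% — Committee R is higher every time.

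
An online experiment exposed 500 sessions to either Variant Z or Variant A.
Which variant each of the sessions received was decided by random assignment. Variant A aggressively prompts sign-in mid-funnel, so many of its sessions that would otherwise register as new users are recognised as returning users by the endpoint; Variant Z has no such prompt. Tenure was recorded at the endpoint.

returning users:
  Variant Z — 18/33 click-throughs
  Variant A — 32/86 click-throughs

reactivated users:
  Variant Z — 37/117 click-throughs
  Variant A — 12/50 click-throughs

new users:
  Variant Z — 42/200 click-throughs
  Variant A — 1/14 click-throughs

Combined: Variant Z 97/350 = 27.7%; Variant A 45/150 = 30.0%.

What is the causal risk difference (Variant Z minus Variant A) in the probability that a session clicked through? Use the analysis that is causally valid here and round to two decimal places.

Within every user tenure level Variant Z has the higher rate, yet pooled Variant A does — Simpson's reversal.
User tenure is downstream of the variant. One should not condition on a consequence of treatment, so the overall rates are the right comparison.
The causal difference is the pooled difference: 0.277 − 0.300 = -0.023.

-0.02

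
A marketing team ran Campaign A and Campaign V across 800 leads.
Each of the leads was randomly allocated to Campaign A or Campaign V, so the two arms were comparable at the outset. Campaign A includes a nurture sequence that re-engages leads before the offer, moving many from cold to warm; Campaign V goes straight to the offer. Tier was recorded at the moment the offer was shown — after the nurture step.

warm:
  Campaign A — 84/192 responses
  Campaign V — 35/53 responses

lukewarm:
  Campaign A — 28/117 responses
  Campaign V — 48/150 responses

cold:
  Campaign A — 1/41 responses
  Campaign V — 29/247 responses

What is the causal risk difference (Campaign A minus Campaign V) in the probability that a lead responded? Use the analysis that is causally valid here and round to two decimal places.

+0.07

Within every engagement tier level Campaign V has the higher rate, yet pooled Campaign A does — Simpson's reversal.
Stratifying would compare campaigns among leads the campaigns themselves sorted into engagement tier groups — a form of selection on an intermediate. The unconditioned pooled rates give the total causal effect.
The causal difference is the pooled difference: 0.323 − 0.249 = +0.074.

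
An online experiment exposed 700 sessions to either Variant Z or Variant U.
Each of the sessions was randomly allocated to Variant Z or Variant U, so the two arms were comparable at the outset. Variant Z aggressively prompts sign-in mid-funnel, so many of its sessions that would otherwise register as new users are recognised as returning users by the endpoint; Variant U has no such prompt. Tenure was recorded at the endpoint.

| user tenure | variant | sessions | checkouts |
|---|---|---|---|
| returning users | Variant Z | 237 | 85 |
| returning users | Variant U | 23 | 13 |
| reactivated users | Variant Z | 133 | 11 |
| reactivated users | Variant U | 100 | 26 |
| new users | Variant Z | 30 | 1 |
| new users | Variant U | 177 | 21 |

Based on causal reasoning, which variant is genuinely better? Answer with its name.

Variant Z

The user tenure-specific comparison favours Variant U throughout, but the pooled figures favour Variant Z. The question is whether to condition on user tenure.
Stratifying would compare variants among sessions the variants themselves sorted into user tenure groups — a form of selection on an intermediate. The unconditioned pooled rates give the total causal effect.
Pooled: Variant Z 24.2% vs Variant U 20.0%; Variant Z is higher overall.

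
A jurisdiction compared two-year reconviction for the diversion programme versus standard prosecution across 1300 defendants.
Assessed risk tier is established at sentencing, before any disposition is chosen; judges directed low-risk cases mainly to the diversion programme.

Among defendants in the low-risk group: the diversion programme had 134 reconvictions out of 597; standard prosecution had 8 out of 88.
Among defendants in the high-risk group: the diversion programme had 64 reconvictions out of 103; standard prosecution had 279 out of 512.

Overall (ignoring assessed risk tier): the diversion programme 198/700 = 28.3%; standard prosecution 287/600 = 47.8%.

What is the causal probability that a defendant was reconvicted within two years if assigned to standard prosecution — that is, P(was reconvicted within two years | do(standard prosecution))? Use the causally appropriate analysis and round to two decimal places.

Assessed risk tier satisfies the back-door criterion: it is not a descendant of the disposition, and it blocks the spurious path from disposition to outcome. Adjusting for it (i.e., using the within-assessed risk tier rates) gives the causal effect.
Standardising standard prosecution to the population assessed risk tier mix: 0.527·8/88 + 0.473·279/512 = 0.306.

0.31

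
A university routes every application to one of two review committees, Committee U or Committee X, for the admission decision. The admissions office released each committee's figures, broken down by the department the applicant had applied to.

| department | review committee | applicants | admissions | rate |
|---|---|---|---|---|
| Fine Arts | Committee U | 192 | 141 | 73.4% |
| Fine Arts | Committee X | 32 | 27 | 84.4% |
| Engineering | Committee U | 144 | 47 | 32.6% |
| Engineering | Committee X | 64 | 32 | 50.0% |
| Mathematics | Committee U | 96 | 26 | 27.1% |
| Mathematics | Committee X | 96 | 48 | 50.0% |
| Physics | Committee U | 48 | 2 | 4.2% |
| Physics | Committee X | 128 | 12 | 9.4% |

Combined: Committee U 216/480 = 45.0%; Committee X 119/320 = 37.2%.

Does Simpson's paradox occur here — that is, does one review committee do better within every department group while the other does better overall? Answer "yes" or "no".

yes

Within each department level (Fine Arts 73.4% vs 84.4%; Engineering 32.6% vs 50.0%; Mathematics 27.1% vs 50.0%; Physics 4.2% vs 9.4%), Committee X has the higher rate every time. Pooled: 45.0% vs 37.2% — Committee U has the higher rate overall. The two comparisons disagree.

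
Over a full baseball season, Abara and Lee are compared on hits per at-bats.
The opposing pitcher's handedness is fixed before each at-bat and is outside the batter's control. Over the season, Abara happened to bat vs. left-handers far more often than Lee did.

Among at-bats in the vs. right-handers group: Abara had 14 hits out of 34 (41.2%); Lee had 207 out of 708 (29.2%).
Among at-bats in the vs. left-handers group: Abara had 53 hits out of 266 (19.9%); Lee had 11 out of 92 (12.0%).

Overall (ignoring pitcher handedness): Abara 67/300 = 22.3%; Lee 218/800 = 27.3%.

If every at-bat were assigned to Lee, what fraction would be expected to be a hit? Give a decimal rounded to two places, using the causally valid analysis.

Within every pitcher handedness level Abara has the higher rate, yet pooled Lee does — Simpson's reversal.
Nothing the player does changes pitcher handedness; the imbalance is an allocation artefact. With pitcher handedness also predicting the outcome, the pooled figure is confounded, and the within-stratum comparison is the causal one.
Standardising Lee to the population pitcher handedness mix: 0.675·207/708 + 0.325·11/92 = 0.236.

0.24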